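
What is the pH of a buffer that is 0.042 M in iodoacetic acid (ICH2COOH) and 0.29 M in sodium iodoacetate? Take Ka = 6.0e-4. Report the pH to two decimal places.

pKa = −log(6.0 × 10^-4) = 3.222
Using pH = pKa + log([base]/[acid]) with [base]/[acid] = 0.29/0.042:
pH = 3.222 + (+0.839) = 4.06

pH = 4.06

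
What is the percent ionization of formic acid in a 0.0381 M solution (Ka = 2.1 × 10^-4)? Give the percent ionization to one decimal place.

HCOOH ⇌ HCOO- + H+; let x = [H+] at equilibrium.
Ka = x²/(C₀ − x); solving the quadratic gives x = 2.73 × 10^-3 M.
Fraction ionized = 2.73 × 10^-3 / 0.0381 = 0.0717 → 7.2%

7.2%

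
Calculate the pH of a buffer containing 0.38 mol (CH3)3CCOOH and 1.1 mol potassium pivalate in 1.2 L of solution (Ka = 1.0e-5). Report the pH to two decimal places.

pH = 5.46

pKa = −log(1.0 × 10^-5) = 5.000
Using pH = pKa + log([base]/[acid]) with [base]/[acid] = 1.1/0.38:
pH = 5.000 + (+0.462) = 5.46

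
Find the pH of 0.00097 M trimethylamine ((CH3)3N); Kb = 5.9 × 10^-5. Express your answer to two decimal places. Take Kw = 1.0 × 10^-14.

(CH3)3N + H2O ⇌ (CH3)3NH+ + OH-
From the ICE table, Kb = [OH-]²/(0.00097 − [OH-]) = 5.9 × 10^-5.
The 5% rule fails; solving [OH-]² + Kb·[OH-] − Kb·C₀ = 0 exactly:
[OH-] = [−5.9e-05 + √(5.9e-05² + 2.29e-07)]/2 = 2.12 × 10^-4 M
pOH = 3.67, so pH = 14.00 − pOH = 10.33

pH = 10.33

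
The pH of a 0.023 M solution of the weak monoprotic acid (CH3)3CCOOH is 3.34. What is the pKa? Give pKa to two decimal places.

[H+] = 10^(-3.34) = 4.57 × 10^-4 M
At equilibrium [HA] = 0.023 − 4.57 × 10^-4 = 2.25 × 10^-2 M
Ka = [H+][A-]/[HA] = (4.57 × 10^-4)² / 2.25 × 10^-2 = 9.28 × 10^-6
pKa = -log(9.28 × 10^-6) = 5.03

pKa = 5.03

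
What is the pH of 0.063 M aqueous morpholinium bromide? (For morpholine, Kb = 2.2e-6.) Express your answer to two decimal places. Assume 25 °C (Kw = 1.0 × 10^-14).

C4H8ONH2+ is the conjugate acid of the weak base C4H8ONH.
Ka = Kw/Kb = 1.0×10^-14 / 2.2 × 10^-6 = 4.55 × 10^-9
From the ICE table, Ka = [H+]²/(0.063 − [H+]) = 4.55 × 10^-9.
Neglecting [H+] in the denominator: [H+] = √(4.55 × 10^-9 × 0.063) = 1.69 × 10^-5 M
([H+]/C₀ = 0.027% < 5%, so the approximation holds.)
pH = −log[H+] = −log(1.69 × 10^-5) = 4.77

pH = 4.77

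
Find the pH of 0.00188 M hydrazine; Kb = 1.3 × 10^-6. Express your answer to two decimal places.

N2H4 + H2O ⇌ N2H5+ + OH-
From the ICE table, Kb = [OH-]²/(0.00188 − [OH-]) = 1.3 × 10^-6.
Neglecting [OH-] in the denominator: [OH-] = √(1.3 × 10^-6 × 0.00188) = 4.94 × 10^-5 M
pOH = −log(4.94 × 10^-5) = 4.31; pH = 14.00 − 4.31 = 9.69

pH = 9.69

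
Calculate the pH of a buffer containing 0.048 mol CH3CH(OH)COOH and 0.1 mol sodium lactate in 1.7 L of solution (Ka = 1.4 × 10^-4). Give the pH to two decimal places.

pKa = −log(1.4 × 10^-4) = 3.854
Using pH = pKa + log([base]/[acid]) with [base]/[acid] = 0.1/0.048:
pH = 3.854 + (+0.319) = 4.17

pH = 4.17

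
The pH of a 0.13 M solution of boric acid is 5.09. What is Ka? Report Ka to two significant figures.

[H+] = 10^(-5.09) = 8.13 × 10^-6 M
At equilibrium [HA] = 0.13 − 8.13 × 10^-6 = 1.30 × 10^-1 M
Ka = [H+][A-]/[HA] = (8.13 × 10^-6)² / 1.30 × 10^-1 = 5.1 × 10^-10

Ka = 5.1 × 10^-10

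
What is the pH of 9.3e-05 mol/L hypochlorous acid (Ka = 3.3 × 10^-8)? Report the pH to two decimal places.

HOCl ⇌ OCl- + H+
Ka = [H+]²/(9.3e-05 − [H+]) = 3.3 × 10^-8
Since Ka ≪ C₀, [H+] ≈ √(Ka·C₀) = 1.75 × 10^-6 M.
pH = −log(1.75 × 10^-6) = 5.76

pH = 5.76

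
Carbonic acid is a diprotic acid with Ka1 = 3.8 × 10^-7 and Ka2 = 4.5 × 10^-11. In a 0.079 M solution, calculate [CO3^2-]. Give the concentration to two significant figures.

First ionization gives [H+] ≈ [HCO3-] = 1.73 × 10^-4 M.
Second step: Ka2 = [H+][CO3^2-]/[HCO3-] ≈ [CO3^2-] (since [H+] ≈ [HCO3-]).
So [CO3^2-] ≈ Ka2.

4.5 × 10^-11 M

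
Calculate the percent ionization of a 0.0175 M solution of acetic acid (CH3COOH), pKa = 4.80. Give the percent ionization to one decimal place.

CH3COOH ⇌ CH3COO- + H+; let x = [H+] at equilibrium.
Ka = 10^(−4.80) = 1.58 × 10^-5
x ≈ √(Ka·C₀) = √(1.58 × 10^-5 × 0.0175) = 5.26 × 10^-4 M
% ionization = x/C₀ × 100% = 5.26 × 10^-4/0.0175 × 100% = 3.0%

3.0%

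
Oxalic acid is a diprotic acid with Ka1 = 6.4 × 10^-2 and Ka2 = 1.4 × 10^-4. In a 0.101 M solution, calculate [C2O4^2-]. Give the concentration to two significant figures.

First ionization gives [H+] ≈ [HC2O4-] = 5.45 × 10^-2 M.
Second step: Ka2 = [H+][C2O4^2-]/[HC2O4-] ≈ [C2O4^2-] (since [H+] ≈ [HC2O4-]).
So [C2O4^2-] ≈ Ka2.

1.4 × 10^-4 M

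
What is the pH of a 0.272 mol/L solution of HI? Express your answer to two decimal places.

HI is a strong acid and dissociates completely, so [H+] = 0.272 M.
pH = -log(0.272) = 0.57

pH = 0.57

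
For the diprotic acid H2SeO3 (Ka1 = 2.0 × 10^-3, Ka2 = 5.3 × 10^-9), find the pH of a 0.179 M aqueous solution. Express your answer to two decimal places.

Since Ka1 ≫ Ka2, the first ionization dominates [H+].
Ka1 = x²/(0.179 − x) = 2.0 × 10^-3
Solving the quadratic: x = (−Ka1 + √(Ka1² + 4·Ka1·C₀))/2 = 1.79 × 10^-2 M
pH = −log(1.79 × 10^-2) = 1.75

pH = 1.75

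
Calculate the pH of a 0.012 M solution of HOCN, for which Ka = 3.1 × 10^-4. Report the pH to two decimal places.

HOCN ⇌ OCN- + H+
From the ICE table, Ka = [H+]²/(0.012 − [H+]) = 3.1 × 10^-4.
Here C₀/Ka ≈ 38.7, so the small-[H+] approximation fails. Use the quadratic:
[H+] = (−Ka + √(Ka² + 4·Ka·C₀))/2 = 1.78 × 10^-3 M
pH = −log(1.78 × 10^-3) = 2.75

pH = 2.75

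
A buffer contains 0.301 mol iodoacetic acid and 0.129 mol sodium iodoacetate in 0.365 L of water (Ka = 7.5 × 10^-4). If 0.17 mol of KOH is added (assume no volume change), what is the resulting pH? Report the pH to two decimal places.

OH- converts ICH2COOH to ICH2COO-: ICH2COOH → 0.131 mol, ICH2COO- → 0.299 mol.
pKa = −log(7.5 × 10^-4) = 3.125
Henderson–Hasselbalch with mole ratio 0.299/0.131: pH = 3.125 + (+0.358)

pH = 3.48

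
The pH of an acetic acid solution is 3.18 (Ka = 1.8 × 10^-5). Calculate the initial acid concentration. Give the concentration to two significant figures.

[H+] = 10^(-3.18) = 6.61 × 10^-4 M = x
Ka = x²/(C₀ − x) ⇒ C₀ = x + x²/Ka
C₀ = 6.61 × 10^-4 + (6.61 × 10^-4)²/(1.8 × 10^-5) = 2.49 × 10^-2 M

C₀ = 2.5 × 10^-2 M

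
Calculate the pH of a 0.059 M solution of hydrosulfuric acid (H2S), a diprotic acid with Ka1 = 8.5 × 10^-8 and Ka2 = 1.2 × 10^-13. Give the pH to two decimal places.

Ka1 ≫ Ka2, so treat the first dissociation as the only significant source of H+.
Ka1 = x²/(0.059 − x) = 8.5 × 10^-8
x ≈ √(8.5 × 10^-8 × 0.059) = 7.08 × 10^-5 M
pH = −log(7.08 × 10^-5) = 4.15

pH = 4.15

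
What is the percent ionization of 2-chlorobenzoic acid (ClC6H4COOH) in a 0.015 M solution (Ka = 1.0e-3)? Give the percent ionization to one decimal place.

ClC6H4COOH ⇌ ClC6H4COO- + H+; let x = [H+] at equilibrium.
Solve x² + 0.001x − 1.5e-05 = 0 → x = 3.41 × 10^-3 M
Fraction ionized = 3.41 × 10^-3 / 0.015 = 0.2273 → 22.7%

22.7%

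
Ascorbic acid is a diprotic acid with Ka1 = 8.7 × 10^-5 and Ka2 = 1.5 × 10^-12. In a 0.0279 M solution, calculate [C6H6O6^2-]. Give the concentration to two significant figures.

1.5 × 10^-12 M

First ionization gives [H+] ≈ [HC6H6O6-] = 1.52 × 10^-3 M.
Second step: Ka2 = [H+][C6H6O6^2-]/[HC6H6O6-] ≈ [C6H6O6^2-] (since [H+] ≈ [HC6H6O6-]).
So [C6H6O6^2-] ≈ Ka2.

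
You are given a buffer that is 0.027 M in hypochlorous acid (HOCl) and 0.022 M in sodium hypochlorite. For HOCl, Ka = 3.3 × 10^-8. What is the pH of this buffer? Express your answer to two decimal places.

pH = 7.39

pKa = −log(3.3 × 10^-8) = 7.481
Using pH = pKa + log([base]/[acid]) with [base]/[acid] = 0.022/0.027:
pH = 7.481 + (-0.089) = 7.39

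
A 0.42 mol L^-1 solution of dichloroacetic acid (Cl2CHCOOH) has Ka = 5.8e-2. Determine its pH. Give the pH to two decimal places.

Cl2CHCOOH ⇌ Cl2CHCOO- + H+
Ka = [H+]²/(0.42 − [H+]) = 5.8 × 10^-2
The 5% rule fails; solving [H+]² + Ka·[H+] − Ka·C₀ = 0 exactly:
[H+] = [−0.058 + √(0.058² + 0.0974)]/2 = 1.30 × 10^-1 M
pH = −log(1.30 × 10^-1) = 0.89

pH = 0.89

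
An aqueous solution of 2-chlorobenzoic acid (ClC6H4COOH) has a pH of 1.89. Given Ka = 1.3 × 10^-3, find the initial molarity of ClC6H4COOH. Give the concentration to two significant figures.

C₀ = 1.4 × 10^-1 M

[H+] = 10^(-1.89) = 1.29 × 10^-2 M = x
Ka = x²/(C₀ − x) ⇒ C₀ = x + x²/Ka
C₀ = 1.29 × 10^-2 + (1.29 × 10^-2)²/(1.3 × 10^-3) = 1.41 × 10^-1 M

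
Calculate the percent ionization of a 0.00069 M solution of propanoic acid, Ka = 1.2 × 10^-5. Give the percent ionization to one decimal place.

12.3%

CH3CH2COOH ⇌ CH3CH2COO- + H+; let x = [H+] at equilibrium.
Ka = x²/(C₀ − x); solving the quadratic gives x = 8.52 × 10^-5 M.
% ionization = x/C₀ × 100% = 8.52 × 10^-5/0.00069 × 100% = 12.3%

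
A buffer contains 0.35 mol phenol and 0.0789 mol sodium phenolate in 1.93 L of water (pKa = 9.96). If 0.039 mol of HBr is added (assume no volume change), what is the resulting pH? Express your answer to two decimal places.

After neutralization: n(C6H5OH) = 0.389 mol, n(C6H5O-) = 0.0399 mol.
Henderson–Hasselbalch with mole ratio 0.0399/0.389: pH = 9.96 + (-0.989)

pH = 8.97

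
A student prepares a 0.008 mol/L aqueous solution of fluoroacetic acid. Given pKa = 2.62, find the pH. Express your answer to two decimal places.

pH = 2.48

FCH2COOH ⇌ FCH2COO- + H+
Ka = 10^(−2.62) = 2.40 × 10^-3
From the ICE table, Ka = x²/(0.008 − x) = 2.40 × 10^-3.
x is not negligible relative to C₀; solve x² + 0.0024·x − 1.92e-05 = 0.
x = (−Ka + √(Ka² + 4·Ka·C₀))/2 = 3.34 × 10^-3 M
pH = −log[H+] = −log(3.34 × 10^-3) = 2.48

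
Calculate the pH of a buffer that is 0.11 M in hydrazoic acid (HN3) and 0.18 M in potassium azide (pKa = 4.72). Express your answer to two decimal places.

pH = 4.93

Henderson–Hasselbalch: pH = pKa + log([N3-]/[HN3]) = 4.72 + log(0.18/0.11)
pH = 4.72 + (+0.214) = 4.93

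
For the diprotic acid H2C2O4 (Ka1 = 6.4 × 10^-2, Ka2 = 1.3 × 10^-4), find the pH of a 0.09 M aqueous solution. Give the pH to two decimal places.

pH = 1.30

Since Ka1 ≫ Ka2, the first ionization dominates [H+].
Ka1 = x²/(0.09 − x) = 6.4 × 10^-2
Solving the quadratic: x = (−Ka1 + √(Ka1² + 4·Ka1·C₀))/2 = 5.04 × 10^-2 M
pH = −log(5.04 × 10^-2) = 1.30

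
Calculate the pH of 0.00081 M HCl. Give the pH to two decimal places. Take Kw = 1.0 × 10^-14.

pH = 3.09

HCl is a strong acid and dissociates completely, so [H+] = 0.00081 M.
pH = -log(0.00081) = 3.09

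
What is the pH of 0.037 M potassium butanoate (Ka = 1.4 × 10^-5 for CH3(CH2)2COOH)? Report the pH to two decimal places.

pH = 8.71

CH3(CH2)2COO- is the conjugate base of the weak acid CH3(CH2)2COOH.
Kb = Kw/Ka = 1.0×10^-14 / 1.4 × 10^-5 = 7.14 × 10^-10
Let x = [OH-] at equilibrium. Kb = x²/(0.037 − x).
Since Kb ≪ C₀, x ≈ √(Kb·C₀) = 5.14 × 10^-6 M.
Check: 0.014% ionized — well under 5%, approximation valid.
pOH = 5.29, so pH = 14.00 − pOH = 8.71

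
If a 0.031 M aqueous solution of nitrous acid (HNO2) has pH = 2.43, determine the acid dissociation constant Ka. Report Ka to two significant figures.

[H+] = 10^(-2.43) = 3.72 × 10^-3 M
At equilibrium [HA] = 0.031 − 3.72 × 10^-3 = 2.73 × 10^-2 M
Ka = [H+][A-]/[HA] = (3.72 × 10^-3)² / 2.73 × 10^-2 = 5.1 × 10^-4

Ka = 5.1 × 10^-4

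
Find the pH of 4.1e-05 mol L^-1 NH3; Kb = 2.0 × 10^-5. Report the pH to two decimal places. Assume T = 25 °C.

pH = 9.31

NH3 + H2O ⇌ NH4+ + OH-
From the ICE table, Kb = [OH-]²/(4.1e-05 − [OH-]) = 2.0 × 10^-5.
Here C₀/Kb ≈ 2.05, so the small-[OH-] approximation fails. Use the quadratic:
[OH-] = (−Kb + √(Kb² + 4·Kb·C₀))/2 = 2.03 × 10^-5 M
pOH = −log(2.03 × 10^-5) = 4.69; pH = 14.00 − 4.69 = 9.31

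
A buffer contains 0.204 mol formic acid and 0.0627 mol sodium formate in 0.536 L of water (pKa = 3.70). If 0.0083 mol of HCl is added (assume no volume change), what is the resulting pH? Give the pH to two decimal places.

pH = 3.11

Added H+ converts HCOO- to HCOOH: HCOOH → 0.212 mol, HCOO- → 0.0544 mol.
pH = pKa + log(n_HCOO-/n_HCOOH) = 3.70 + log(0.0544/0.212) = 3.70 + (-0.591)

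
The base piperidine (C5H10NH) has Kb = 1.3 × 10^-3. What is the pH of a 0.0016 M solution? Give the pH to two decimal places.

C5H10NH + H2O ⇌ C5H10NH2+ + OH-
From the ICE table, Kb = x²/(0.0016 − x) = 1.3 × 10^-3.
The 5% rule fails; solving x² + Kb·x − Kb·C₀ = 0 exactly:
x = (−Kb + √(Kb² + 4·Kb·C₀))/2 = 9.32 × 10^-4 M
pOH = −log(9.32 × 10^-4) = 3.03; pH = 14.00 − 3.03 = 10.97

pH = 10.97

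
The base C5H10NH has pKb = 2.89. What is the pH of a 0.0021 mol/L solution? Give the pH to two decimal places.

pH = 11.05

C5H10NH + H2O ⇌ C5H10NH2+ + OH-
Kb = 10^(−2.89) = 1.29 × 10^-3
Kb = [OH-]²/(0.0021 − [OH-]) = 1.29 × 10^-3
The 5% rule fails; solving [OH-]² + Kb·[OH-] − Kb·C₀ = 0 exactly:
[OH-] = (−Kb + √(Kb² + 4·Kb·C₀))/2 = 1.12 × 10^-3 M
pOH = −log(1.12 × 10^-3) = 2.95; pH = 14.00 − 2.95 = 11.05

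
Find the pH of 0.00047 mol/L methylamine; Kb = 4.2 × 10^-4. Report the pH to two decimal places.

pH = 10.45

CH3NH2 + H2O ⇌ CH3NH3+ + OH-
From the ICE table, Kb = x²/(0.00047 − x) = 4.2 × 10^-4.
x is not negligible relative to C₀; solve x² + 0.00042·x − 1.97e-07 = 0.
x = [−0.00042 + √(0.00042² + 7.9e-07)]/2 = 2.81 × 10^-4 M
pOH = 3.55, so pH = 14.00 − pOH = 10.45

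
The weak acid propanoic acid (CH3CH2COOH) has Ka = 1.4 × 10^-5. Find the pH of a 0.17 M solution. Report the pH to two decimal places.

CH3CH2COOH ⇌ CH3CH2COO- + H+
Ka = [H+]²/(0.17 − [H+]) = 1.4 × 10^-5
Since Ka ≪ C₀, [H+] ≈ √(Ka·C₀) = 1.54 × 10^-3 M.
([H+]/C₀ = 0.91% < 5%, so the approximation holds.)
pH = −log[H+] = −log(1.54 × 10^-3) = 2.81

pH = 2.81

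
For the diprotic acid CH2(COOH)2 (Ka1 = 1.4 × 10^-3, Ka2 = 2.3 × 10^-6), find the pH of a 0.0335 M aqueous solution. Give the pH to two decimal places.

Since Ka1 ≫ Ka2, the first ionization dominates [H+].
Ka1 = x²/(0.0335 − x) = 1.4 × 10^-3
Solving the quadratic: x = (−Ka1 + √(Ka1² + 4·Ka1·C₀))/2 = 6.18 × 10^-3 M
pH = −log(6.18 × 10^-3) = 2.21

pH = 2.21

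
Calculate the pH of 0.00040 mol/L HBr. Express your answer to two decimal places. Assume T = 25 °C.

HBr is a strong acid and dissociates completely, so [H+] = 0.00040 M.
pH = -log(0.0004) = 3.40

pH = 3.40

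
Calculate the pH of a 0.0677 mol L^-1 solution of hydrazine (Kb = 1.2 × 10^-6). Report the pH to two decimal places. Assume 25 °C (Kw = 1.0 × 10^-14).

N2H4 + H2O ⇌ N2H5+ + OH-
Kb = [OH-]²/(0.0677 − [OH-]) = 1.2 × 10^-6
Assume [OH-] ≪ 0.0677: [OH-] ≈ √(1.2 × 10^-6 × 0.0677) = 2.85 × 10^-4 M
([OH-]/C₀ = 0.42% < 5%, so the approximation holds.)
pOH = 3.55, so pH = 14.00 − pOH = 10.45

pH = 10.45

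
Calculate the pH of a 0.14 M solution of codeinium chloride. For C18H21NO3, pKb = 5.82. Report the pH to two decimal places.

C18H22NO3+ is the conjugate acid of the weak base C18H21NO3.
Kb = 10^(−5.82) = 1.51 × 10^-6
Ka = Kw/Kb = 1.0×10^-14 / 1.51 × 10^-6 = 6.62 × 10^-9
Ka = x²/(0.14 − x) = 6.62 × 10^-9
Neglecting x in the denominator: x = √(6.62 × 10^-9 × 0.14) = 3.04 × 10^-5 M
Check: 0.022% ionized — well under 5%, approximation valid.
pH = −log(3.04 × 10^-5) = 4.52

pH = 4.52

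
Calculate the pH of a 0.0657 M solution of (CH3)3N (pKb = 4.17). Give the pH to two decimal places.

(CH3)3N + H2O ⇌ (CH3)3NH+ + OH-
Kb = 10^(−4.17) = 6.76 × 10^-5
Kb = [OH-]²/(0.0657 − [OH-]) = 6.76 × 10^-5
Neglecting [OH-] in the denominator: [OH-] = √(6.76 × 10^-5 × 0.0657) = 2.11 × 10^-3 M
Check: 3.2% ionized — well under 5%, approximation valid.
pOH = 2.68, so pH = 14.00 − pOH = 11.32

pH = 11.32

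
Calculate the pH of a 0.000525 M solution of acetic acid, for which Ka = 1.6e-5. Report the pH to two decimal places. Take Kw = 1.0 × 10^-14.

CH3COOH ⇌ CH3COO- + H+
Ka = [H+]²/(0.000525 − [H+]) = 1.6 × 10^-5
The 5% rule fails; solving [H+]² + Ka·[H+] − Ka·C₀ = 0 exactly:
[H+] = (−Ka + √(Ka² + 4·Ka·C₀))/2 = 8.40 × 10^-5 M
pH = −log(8.40 × 10^-5) = 4.08

pH = 4.08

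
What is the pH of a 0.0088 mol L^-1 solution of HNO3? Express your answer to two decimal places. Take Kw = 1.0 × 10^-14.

pH = 2.06

HNO3 is a strong acid and dissociates completely, so [H+] = 0.0088 M.
pH = -log(0.0088) = 2.06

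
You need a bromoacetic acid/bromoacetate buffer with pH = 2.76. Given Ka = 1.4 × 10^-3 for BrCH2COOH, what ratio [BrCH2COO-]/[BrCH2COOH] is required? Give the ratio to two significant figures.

ratio = 0.81

pKa = -log(1.4 × 10^-3) = 2.854
pH = pKa + log(r) ⇒ log(r) = 2.76 − 2.854 = -0.094
r = [BrCH2COO-]/[BrCH2COOH] = 10^(-0.094) = 0.805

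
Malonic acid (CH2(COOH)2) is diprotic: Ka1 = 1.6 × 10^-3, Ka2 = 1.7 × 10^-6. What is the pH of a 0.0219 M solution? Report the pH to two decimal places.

pH = 2.29

Ka1 ≫ Ka2, so treat the first dissociation as the only significant source of H+.
Ka1 = x²/(0.0219 − x) = 1.6 × 10^-3
Solving the quadratic: x = (−Ka1 + √(Ka1² + 4·Ka1·C₀))/2 = 5.17 × 10^-3 M
pH = −log(5.17 × 10^-3) = 2.29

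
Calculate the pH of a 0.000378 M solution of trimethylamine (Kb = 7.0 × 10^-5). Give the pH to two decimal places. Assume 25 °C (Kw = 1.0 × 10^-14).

pH = 10.12

(CH3)3N + H2O ⇌ (CH3)3NH+ + OH-
From the ICE table, Kb = [OH-]²/(0.000378 − [OH-]) = 7.0 × 10^-5.
Here C₀/Kb ≈ 5.4, so the small-[OH-] approximation fails. Use the quadratic:
[OH-] = (−Kb + √(Kb² + 4·Kb·C₀))/2 = 1.31 × 10^-4 M
pOH = −log(1.31 × 10^-4) = 3.88; pH = 14.00 − 3.88 = 10.12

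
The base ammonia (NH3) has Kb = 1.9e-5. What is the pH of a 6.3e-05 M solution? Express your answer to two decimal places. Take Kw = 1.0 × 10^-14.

pH = 9.42

NH3 + H2O ⇌ NH4+ + OH-
Let x = [OH-] at equilibrium. Kb = x²/(6.3e-05 − x).
Here C₀/Kb ≈ 3.32, so the small-x approximation fails. Use the quadratic:
x = (−Kb + √(Kb² + 4·Kb·C₀))/2 = 2.64 × 10^-5 M
pOH = −log(2.64 × 10^-5) = 4.58; pH = 14.00 − 4.58 = 9.42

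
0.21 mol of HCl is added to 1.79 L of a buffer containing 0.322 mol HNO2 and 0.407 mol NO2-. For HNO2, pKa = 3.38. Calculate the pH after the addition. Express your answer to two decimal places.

pH = 2.95

After neutralization: n(HNO2) = 0.532 mol, n(NO2-) = 0.197 mol.
pH = pKa + log([A⁻]/[HA]) = 3.38 + log(0.197/0.532) = 3.38 -0.431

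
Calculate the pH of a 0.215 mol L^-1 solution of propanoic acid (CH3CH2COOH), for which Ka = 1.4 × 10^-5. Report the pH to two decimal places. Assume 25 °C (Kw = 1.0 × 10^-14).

pH = 2.76

CH3CH2COOH ⇌ CH3CH2COO- + H+
From the ICE table, Ka = [H+]²/(0.215 − [H+]) = 1.4 × 10^-5.
Assume [H+] ≪ 0.215: [H+] ≈ √(1.4 × 10^-5 × 0.215) = 1.73 × 10^-3 M
Check: 0.81% ionized — well under 5%, approximation valid.
pH = −log[H+] = −log(1.73 × 10^-3) = 2.76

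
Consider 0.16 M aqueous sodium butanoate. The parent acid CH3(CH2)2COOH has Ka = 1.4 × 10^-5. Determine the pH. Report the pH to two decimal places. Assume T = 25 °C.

CH3(CH2)2COO- is the conjugate base of the weak acid CH3(CH2)2COOH.
Kb = Kw/Ka = 1.0×10^-14 / 1.4 × 10^-5 = 7.14 × 10^-10
From the ICE table, Kb = x²/(0.16 − x) = 7.14 × 10^-10.
Assume x ≪ 0.16: x ≈ √(7.14 × 10^-10 × 0.16) = 1.07 × 10^-5 M
pOH = 4.97, so pH = 14.00 − pOH = 9.03

pH = 9.03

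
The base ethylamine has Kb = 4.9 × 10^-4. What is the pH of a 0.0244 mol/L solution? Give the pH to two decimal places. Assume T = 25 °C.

C2H5NH2 + H2O ⇌ C2H5NH3+ + OH-
From the ICE table, Kb = x²/(0.0244 − x) = 4.9 × 10^-4.
x is not negligible relative to C₀; solve x² + 0.00049·x − 1.2e-05 = 0.
x = (−Kb + √(Kb² + 4·Kb·C₀))/2 = 3.22 × 10^-3 M
pOH = 2.49, so pH = 14.00 − pOH = 11.51

pH = 11.51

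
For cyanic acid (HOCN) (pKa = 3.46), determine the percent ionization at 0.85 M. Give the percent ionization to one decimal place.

HOCN ⇌ OCN- + H+; let x = [H+] at equilibrium.
Ka = 10^(−3.46) = 3.47 × 10^-4
x ≈ √(Ka·C₀) = √(3.47 × 10^-4 × 0.85) = 1.72 × 10^-2 M
% ionization = x/C₀ × 100% = 1.72 × 10^-2/0.85 × 100% = 2.0%

2.0%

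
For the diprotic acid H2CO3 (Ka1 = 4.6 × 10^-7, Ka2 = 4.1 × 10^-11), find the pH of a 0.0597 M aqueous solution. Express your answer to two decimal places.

Since Ka1 ≫ Ka2, the first ionization dominates [H+].
Ka1 = x²/(0.0597 − x) = 4.6 × 10^-7
x ≈ √(4.6 × 10^-7 × 0.0597) = 1.66 × 10^-4 M
pH = −log(1.66 × 10^-4) = 3.78

pH = 3.78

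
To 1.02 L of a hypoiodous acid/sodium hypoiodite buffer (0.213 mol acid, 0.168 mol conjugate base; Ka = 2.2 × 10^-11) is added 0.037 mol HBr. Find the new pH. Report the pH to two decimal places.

After neutralization: n(HOI) = 0.25 mol, n(OI-) = 0.131 mol.
pKa = −log(2.2 × 10^-11) = 10.658
pH = pKa + log(n_OI-/n_HOI) = 10.658 + log(0.131/0.25) = 10.658 + (-0.281)

pH = 10.38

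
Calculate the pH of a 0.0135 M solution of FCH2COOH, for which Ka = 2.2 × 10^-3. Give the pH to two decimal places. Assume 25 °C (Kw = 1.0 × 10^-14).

pH = 2.35

FCH2COOH ⇌ FCH2COO- + H+
Ka = [H+]²/(0.0135 − [H+]) = 2.2 × 10^-3
The 5% rule fails; solving [H+]² + Ka·[H+] − Ka·C₀ = 0 exactly:
[H+] = (−Ka + √(Ka² + 4·Ka·C₀))/2 = 4.46 × 10^-3 M
pH = −log[H+] = −log(4.46 × 10^-3) = 2.35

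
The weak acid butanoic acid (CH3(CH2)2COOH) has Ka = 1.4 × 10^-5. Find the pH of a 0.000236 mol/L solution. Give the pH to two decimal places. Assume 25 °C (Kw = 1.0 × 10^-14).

pH = 4.29

CH3(CH2)2COOH ⇌ CH3(CH2)2COO- + H+
Let x = [H+] at equilibrium. Ka = x²/(0.000236 − x).
x is not negligible relative to C₀; solve x² + 1.4e-05·x − 3.3e-09 = 0.
x = [−1.4e-05 + √(1.4e-05² + 1.32e-08)]/2 = 5.09 × 10^-5 M
pH = −log[H+] = −log(5.09 × 10^-5) = 4.29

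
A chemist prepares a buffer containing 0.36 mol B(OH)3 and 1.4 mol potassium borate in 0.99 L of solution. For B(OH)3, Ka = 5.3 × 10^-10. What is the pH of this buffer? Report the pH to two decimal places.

pH = 9.87

pKa = −log(5.3 × 10^-10) = 9.276
pH = pKa + log([A⁻]/[HA]) = 9.276 + log(1.4/0.36)
pH = 9.276 + (+0.590) = 9.87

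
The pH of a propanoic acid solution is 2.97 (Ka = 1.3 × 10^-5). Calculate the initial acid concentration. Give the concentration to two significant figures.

[H+] = 10^(-2.97) = 1.07 × 10^-3 M = x
Ka = x²/(C₀ − x) ⇒ C₀ = x + x²/Ka
C₀ = 1.07 × 10^-3 + (1.07 × 10^-3)²/(1.3 × 10^-5) = 8.91 × 10^-2 M

C₀ = 8.9 × 10^-2 M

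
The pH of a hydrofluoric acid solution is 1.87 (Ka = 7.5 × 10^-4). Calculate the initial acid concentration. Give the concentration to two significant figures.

[H+] = 10^(-1.87) = 1.35 × 10^-2 M = x
Ka = x²/(C₀ − x) ⇒ C₀ = x + x²/Ka
C₀ = 1.35 × 10^-2 + (1.35 × 10^-2)²/(7.5 × 10^-4) = 2.56 × 10^-1 M

C₀ = 2.6 × 10^-1 M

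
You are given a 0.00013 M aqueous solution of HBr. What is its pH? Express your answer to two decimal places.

HBr is a strong acid and dissociates completely, so [H+] = 0.00013 M.
pH = -log(0.00013) = 3.89

pH = 3.89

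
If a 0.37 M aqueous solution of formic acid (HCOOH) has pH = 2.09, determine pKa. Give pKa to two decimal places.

pKa = 3.74

[H+] = 10^(-2.09) = 8.13 × 10^-3 M
At equilibrium [HA] = 0.37 − 8.13 × 10^-3 = 3.62 × 10^-1 M
Ka = [H+][A-]/[HA] = (8.13 × 10^-3)² / 3.62 × 10^-1 = 1.83 × 10^-4
pKa = -log(1.83 × 10^-4) = 3.74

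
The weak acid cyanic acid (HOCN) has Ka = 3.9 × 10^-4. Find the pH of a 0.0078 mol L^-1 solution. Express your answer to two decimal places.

pH = 2.81

HOCN ⇌ OCN- + H+
Ka = x²/(0.0078 − x) = 3.9 × 10^-4
x is not negligible relative to C₀; solve x² + 0.00039·x − 3.04e-06 = 0.
x = (−Ka + √(Ka² + 4·Ka·C₀))/2 = 1.56 × 10^-3 M
pH = −log[H+] = −log(1.56 × 10^-3) = 2.81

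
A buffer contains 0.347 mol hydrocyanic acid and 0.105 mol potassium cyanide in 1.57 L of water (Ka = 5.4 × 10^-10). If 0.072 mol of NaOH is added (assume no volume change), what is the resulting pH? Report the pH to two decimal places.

After neutralization: n(HCN) = 0.275 mol, n(CN-) = 0.177 mol.
pKa = −log(5.4 × 10^-10) = 9.268
pH = pKa + log([A⁻]/[HA]) = 9.268 + log(0.177/0.275) = 9.268 -0.191

pH = 9.08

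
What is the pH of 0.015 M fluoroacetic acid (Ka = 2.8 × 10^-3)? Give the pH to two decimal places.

pH = 2.28

FCH2COOH ⇌ FCH2COO- + H+
Ka = [H+]²/(0.015 − [H+]) = 2.8 × 10^-3
[H+] is not negligible relative to C₀; solve [H+]² + 0.0028·[H+] − 4.2e-05 = 0.
[H+] = (−Ka + √(Ka² + 4·Ka·C₀))/2 = 5.23 × 10^-3 M
pH = −log[H+] = −log(5.23 × 10^-3) = 2.28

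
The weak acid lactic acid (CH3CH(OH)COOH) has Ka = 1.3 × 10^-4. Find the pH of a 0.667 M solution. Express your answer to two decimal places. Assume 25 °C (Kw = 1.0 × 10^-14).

pH = 2.03

CH3CH(OH)COOH ⇌ CH3CH(OH)COO- + H+
From the ICE table, Ka = x²/(0.667 − x) = 1.3 × 10^-4.
Neglecting x in the denominator: x = √(1.3 × 10^-4 × 0.667) = 9.31 × 10^-3 M
Check: 1.4% ionized — well under 5%, approximation valid.
pH = −log[H+] = −log(9.31 × 10^-3) = 2.03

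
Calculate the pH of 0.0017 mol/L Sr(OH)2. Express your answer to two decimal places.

Sr(OH)2 is a strong base (each formula unit releases 2 OH-); [OH-] = 0.0034 M.
pOH = -log(0.0034) = 2.47
pH = 14.00 - 2.47 = 11.53

pH = 11.53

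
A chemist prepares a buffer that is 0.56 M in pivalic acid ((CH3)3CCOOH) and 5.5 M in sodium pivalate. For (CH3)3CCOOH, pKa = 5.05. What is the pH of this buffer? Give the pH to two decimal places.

pH = 6.04

Henderson–Hasselbalch: pH = pKa + log([(CH3)3CCOO-]/[(CH3)3CCOOH]) = 5.05 + log(5.5/0.56)
pH = 5.05 + (+0.992) = 6.04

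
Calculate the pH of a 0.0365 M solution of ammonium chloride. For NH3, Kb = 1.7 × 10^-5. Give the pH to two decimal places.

pH = 5.33

NH4+ is the conjugate acid of the weak base NH3.
Ka = Kw/Kb = 1.0×10^-14 / 1.7 × 10^-5 = 5.88 × 10^-10
Ka = [H+]²/(0.0365 − [H+]) = 5.88 × 10^-10
Neglecting [H+] in the denominator: [H+] = √(5.88 × 10^-10 × 0.0365) = 4.63 × 10^-6 M
Check: 0.013% ionized — well under 5%, approximation valid.
pH = −log[H+] = −log(4.63 × 10^-6) = 5.33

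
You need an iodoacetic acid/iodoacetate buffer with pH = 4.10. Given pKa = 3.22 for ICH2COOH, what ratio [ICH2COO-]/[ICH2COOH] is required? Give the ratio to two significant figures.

pH = pKa + log(r) ⇒ log(r) = 4.10 − 3.22 = +0.88
r = [ICH2COO-]/[ICH2COOH] = 10^(+0.88) = 7.59

ratio = 7.6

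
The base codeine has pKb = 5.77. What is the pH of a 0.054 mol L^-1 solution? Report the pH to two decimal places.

pH = 10.48

C18H21NO3 + H2O ⇌ C18H22NO3+ + OH-
Kb = 10^(−5.77) = 1.70 × 10^-6
From the ICE table, Kb = x²/(0.054 − x) = 1.70 × 10^-6.
Assume x ≪ 0.054: x ≈ √(1.70 × 10^-6 × 0.054) = 3.03 × 10^-4 M
(x/C₀ = 0.56% < 5%, so the approximation holds.)
pOH = 3.52, so pH = 14.00 − pOH = 10.48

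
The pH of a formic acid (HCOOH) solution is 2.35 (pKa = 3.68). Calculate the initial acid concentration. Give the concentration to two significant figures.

[H+] = 10^(-2.35) = 4.47 × 10^-3 M = x
Ka = 10^(−3.68) = 2.09 × 10^-4
Ka = x²/(C₀ − x) ⇒ C₀ = x + x²/Ka
C₀ = 4.47 × 10^-3 + (4.47 × 10^-3)²/(2.09 × 10^-4) = 1.00 × 10^-1 M

C₀ = 1.0 × 10^-1 M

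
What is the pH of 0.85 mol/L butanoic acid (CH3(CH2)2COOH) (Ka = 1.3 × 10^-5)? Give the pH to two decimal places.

pH = 2.48

CH3(CH2)2COOH ⇌ CH3(CH2)2COO- + H+
Ka = [H+]²/(0.85 − [H+]) = 1.3 × 10^-5
Assume [H+] ≪ 0.85: [H+] ≈ √(1.3 × 10^-5 × 0.85) = 3.32 × 10^-3 M
([H+]/C₀ = 0.39% < 5%, so the approximation holds.)
pH = −log(3.32 × 10^-3) = 2.48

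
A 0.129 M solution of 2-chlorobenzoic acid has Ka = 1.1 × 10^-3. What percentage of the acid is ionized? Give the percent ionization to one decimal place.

ClC6H4COOH ⇌ ClC6H4COO- + H+; let x = [H+] at equilibrium.
Solve x² + 0.0011x − 0.000142 = 0 → x = 1.14 × 10^-2 M
Fraction ionized = 1.14 × 10^-2 / 0.129 = 0.0884 → 8.8%

8.8%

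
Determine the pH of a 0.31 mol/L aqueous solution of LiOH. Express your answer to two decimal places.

LiOH is a strong base; [OH-] = 0.31 M.
pOH = -log(0.31) = 0.51
pH = 14.00 - 0.51 = 13.49

pH = 13.49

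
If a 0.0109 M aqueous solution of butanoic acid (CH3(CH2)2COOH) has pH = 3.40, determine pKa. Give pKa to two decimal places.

[H+] = 10^(-3.40) = 3.98 × 10^-4 M
At equilibrium [HA] = 0.0109 − 3.98 × 10^-4 = 1.05 × 10^-2 M
Ka = [H+][A-]/[HA] = (3.98 × 10^-4)² / 1.05 × 10^-2 = 1.51 × 10^-5
pKa = -log(1.51 × 10^-5) = 4.82

pKa = 4.82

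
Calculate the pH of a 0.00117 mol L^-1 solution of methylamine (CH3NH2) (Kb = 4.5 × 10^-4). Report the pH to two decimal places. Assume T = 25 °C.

CH3NH2 + H2O ⇌ CH3NH3+ + OH-
Let x = [OH-] at equilibrium. Kb = x²/(0.00117 − x).
Here C₀/Kb ≈ 2.6, so the small-x approximation fails. Use the quadratic:
x = [−0.00045 + √(0.00045² + 2.11e-06)]/2 = 5.35 × 10^-4 M
pOH = 3.27, so pH = 14.00 − pOH = 10.73

pH = 10.73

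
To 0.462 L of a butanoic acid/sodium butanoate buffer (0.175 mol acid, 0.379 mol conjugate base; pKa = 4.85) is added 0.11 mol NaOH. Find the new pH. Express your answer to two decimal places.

pH = 5.73

After neutralization: n(CH3(CH2)2COOH) = 0.065 mol, n(CH3(CH2)2COO-) = 0.489 mol.
Henderson–Hasselbalch with mole ratio 0.489/0.065: pH = 4.85 + (+0.876)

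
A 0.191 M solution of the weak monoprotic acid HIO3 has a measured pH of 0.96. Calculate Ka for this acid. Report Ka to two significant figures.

[H+] = 10^(-0.96) = 1.10 × 10^-1 M
At equilibrium [HA] = 0.191 − 1.10 × 10^-1 = 8.10 × 10^-2 M
Ka = [H+][A-]/[HA] = (1.10 × 10^-1)² / 8.10 × 10^-2 = 1.5 × 10^-1

Ka = 1.5 × 10^-1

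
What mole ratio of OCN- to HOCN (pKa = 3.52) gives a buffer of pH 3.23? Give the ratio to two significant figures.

ratio = 0.51

pH = pKa + log(r) ⇒ log(r) = 3.23 − 3.52 = -0.29
r = [OCN-]/[HOCN] = 10^(-0.29) = 0.513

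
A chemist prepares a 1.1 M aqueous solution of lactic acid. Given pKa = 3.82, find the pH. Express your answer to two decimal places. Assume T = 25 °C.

CH3CH(OH)COOH ⇌ CH3CH(OH)COO- + H+
Ka = 10^(−3.82) = 1.51 × 10^-4
Ka = x²/(1.1 − x) = 1.51 × 10^-4
Neglecting x in the denominator: x = √(1.51 × 10^-4 × 1.1) = 1.29 × 10^-2 M
(x/C₀ = 1.2% < 5%, so the approximation holds.)
pH = −log[H+] = −log(1.29 × 10^-2) = 1.89

pH = 1.89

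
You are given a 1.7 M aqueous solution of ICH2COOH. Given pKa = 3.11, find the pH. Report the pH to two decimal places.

pH = 1.44

ICH2COOH ⇌ ICH2COO- + H+
Ka = 10^(−3.11) = 7.76 × 10^-4
Ka = [H+]²/(1.7 − [H+]) = 7.76 × 10^-4
Since Ka ≪ C₀, [H+] ≈ √(Ka·C₀) = 3.63 × 10^-2 M.
pH = −log[H+] = −log(3.63 × 10^-2) = 1.44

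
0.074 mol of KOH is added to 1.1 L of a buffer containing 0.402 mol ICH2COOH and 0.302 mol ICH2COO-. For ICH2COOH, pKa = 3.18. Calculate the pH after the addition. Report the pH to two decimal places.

After neutralization: n(ICH2COOH) = 0.328 mol, n(ICH2COO-) = 0.376 mol.
Henderson–Hasselbalch with mole ratio 0.376/0.328: pH = 3.18 + (+0.059)

pH = 3.24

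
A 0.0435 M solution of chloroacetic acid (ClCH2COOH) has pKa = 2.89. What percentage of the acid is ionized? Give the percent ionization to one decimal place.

ClCH2COOH ⇌ ClCH2COO- + H+; let x = [H+] at equilibrium.
Ka = 10^(−2.89) = 1.29 × 10^-3
Ka = x²/(C₀ − x); solving the quadratic gives x = 6.87 × 10^-3 M.
% ionization = x/C₀ × 100% = 6.87 × 10^-3/0.0435 × 100% = 15.8%

15.8%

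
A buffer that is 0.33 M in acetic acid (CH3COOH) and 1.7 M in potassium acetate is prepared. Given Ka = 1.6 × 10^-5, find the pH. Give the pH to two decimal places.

pH = 5.51

pKa = −log(1.6 × 10^-5) = 4.796
Henderson–Hasselbalch: pH = pKa + log([CH3COO-]/[CH3COOH]) = 4.796 + log(1.7/0.33)
pH = 4.796 + (+0.712) = 5.51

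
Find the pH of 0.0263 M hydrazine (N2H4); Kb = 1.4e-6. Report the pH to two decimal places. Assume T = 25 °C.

pH = 10.28

N2H4 + H2O ⇌ N2H5+ + OH-
From the ICE table, Kb = x²/(0.0263 − x) = 1.4 × 10^-6.
Neglecting x in the denominator: x = √(1.4 × 10^-6 × 0.0263) = 1.92 × 10^-4 M
(x/C₀ = 0.73% < 5%, so the approximation holds.)
pOH = −log(1.92 × 10^-4) = 3.72; pH = 14.00 − 3.72 = 10.28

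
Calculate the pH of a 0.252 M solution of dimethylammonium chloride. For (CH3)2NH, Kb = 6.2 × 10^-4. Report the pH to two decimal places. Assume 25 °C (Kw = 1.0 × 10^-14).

(CH3)2NH2+ is the conjugate acid of the weak base (CH3)2NH.
Ka = Kw/Kb = 1.0×10^-14 / 6.2 × 10^-4 = 1.61 × 10^-11
From the ICE table, Ka = [H+]²/(0.252 − [H+]) = 1.61 × 10^-11.
Neglecting [H+] in the denominator: [H+] = √(1.61 × 10^-11 × 0.252) = 2.01 × 10^-6 M
pH = −log[H+] = −log(2.01 × 10^-6) = 5.70

pH = 5.70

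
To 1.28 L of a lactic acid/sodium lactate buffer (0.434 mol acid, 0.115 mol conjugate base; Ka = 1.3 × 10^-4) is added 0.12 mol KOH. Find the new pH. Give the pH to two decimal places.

pH = 3.76

After neutralization: n(CH3CH(OH)COOH) = 0.314 mol, n(CH3CH(OH)COO-) = 0.235 mol.
pKa = −log(1.3 × 10^-4) = 3.886
pH = pKa + log([A⁻]/[HA]) = 3.886 + log(0.235/0.314) = 3.886 -0.126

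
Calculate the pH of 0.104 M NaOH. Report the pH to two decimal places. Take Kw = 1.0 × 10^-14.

NaOH is a strong base; [OH-] = 0.104 M.
pOH = -log(0.104) = 0.98
pH = 14.00 - 0.98 = 13.02

pH = 13.02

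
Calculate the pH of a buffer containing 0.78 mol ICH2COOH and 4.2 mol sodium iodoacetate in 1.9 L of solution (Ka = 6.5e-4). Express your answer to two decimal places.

pH = 3.92

pKa = −log(6.5 × 10^-4) = 3.187
Henderson–Hasselbalch: pH = pKa + log([ICH2COO-]/[ICH2COOH]) = 3.187 + log(4.2/0.78)
pH = 3.187 + (+0.731) = 3.92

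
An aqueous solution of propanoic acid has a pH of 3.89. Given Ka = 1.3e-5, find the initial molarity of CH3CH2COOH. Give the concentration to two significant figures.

[H+] = 10^(-3.89) = 1.29 × 10^-4 M = x
Ka = x²/(C₀ − x) ⇒ C₀ = x + x²/Ka
C₀ = 1.29 × 10^-4 + (1.29 × 10^-4)²/(1.3 × 10^-5) = 1.41 × 10^-3 M

C₀ = 1.4 × 10^-3 M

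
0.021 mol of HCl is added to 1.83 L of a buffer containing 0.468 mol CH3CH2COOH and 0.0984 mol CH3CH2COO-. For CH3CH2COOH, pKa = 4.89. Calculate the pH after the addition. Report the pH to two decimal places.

Added H+ converts CH3CH2COO- to CH3CH2COOH: CH3CH2COOH → 0.489 mol, CH3CH2COO- → 0.0774 mol.
pH = pKa + log(n_CH3CH2COO-/n_CH3CH2COOH) = 4.89 + log(0.0774/0.489) = 4.89 + (-0.801)

pH = 4.09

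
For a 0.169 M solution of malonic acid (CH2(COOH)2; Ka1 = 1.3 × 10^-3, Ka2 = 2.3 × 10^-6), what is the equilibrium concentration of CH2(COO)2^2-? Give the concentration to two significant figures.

2.3 × 10^-6 M

First ionization gives [H+] ≈ [CH2(COOH)COO-] = 1.42 × 10^-2 M.
Second step: Ka2 = [H+][CH2(COO)2^2-]/[CH2(COOH)COO-] ≈ [CH2(COO)2^2-] (since [H+] ≈ [CH2(COOH)COO-]).
So [CH2(COO)2^2-] ≈ Ka2.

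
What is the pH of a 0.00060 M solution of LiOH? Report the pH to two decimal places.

LiOH is a strong base; [OH-] = 0.0006 M.
pOH = -log(0.0006) = 3.22
pH = 14.00 - 3.22 = 10.78

pH = 10.78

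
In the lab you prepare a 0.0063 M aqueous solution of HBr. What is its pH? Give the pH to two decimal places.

pH = 2.20

HBr is a strong acid and dissociates completely, so [H+] = 0.0063 M.
pH = -log(0.0063) = 2.20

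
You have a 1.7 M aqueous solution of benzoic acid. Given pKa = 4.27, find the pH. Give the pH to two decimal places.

C6H5COOH ⇌ C6H5COO- + H+
Ka = 10^(−4.27) = 5.37 × 10^-5
Ka = [H+]²/(1.7 − [H+]) = 5.37 × 10^-5
Since Ka ≪ C₀, [H+] ≈ √(Ka·C₀) = 9.55 × 10^-3 M.
Check: 0.56% ionized — well under 5%, approximation valid.
pH = −log[H+] = −log(9.55 × 10^-3) = 2.02

pH = 2.02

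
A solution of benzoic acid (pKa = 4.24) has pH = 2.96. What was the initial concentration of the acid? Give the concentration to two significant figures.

[H+] = 10^(-2.96) = 1.10 × 10^-3 M = x
Ka = 10^(−4.24) = 5.75 × 10^-5
Ka = x²/(C₀ − x) ⇒ C₀ = x + x²/Ka
C₀ = 1.10 × 10^-3 + (1.10 × 10^-3)²/(5.75 × 10^-5) = 2.21 × 10^-2 M

C₀ = 2.2 × 10^-2 M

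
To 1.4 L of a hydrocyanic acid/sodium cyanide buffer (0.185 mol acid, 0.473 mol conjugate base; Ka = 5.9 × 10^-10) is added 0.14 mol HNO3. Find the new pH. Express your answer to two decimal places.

Added H+ converts CN- to HCN: HCN → 0.325 mol, CN- → 0.333 mol.
pKa = −log(5.9 × 10^-10) = 9.229
Henderson–Hasselbalch with mole ratio 0.333/0.325: pH = 9.229 + (+0.011)

pH = 9.24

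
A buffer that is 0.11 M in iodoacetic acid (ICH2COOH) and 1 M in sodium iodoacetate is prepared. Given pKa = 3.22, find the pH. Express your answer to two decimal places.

pH = 4.18

pH = pKa + log([A⁻]/[HA]) = 3.22 + log(1/0.11)
pH = 3.22 + (+0.959) = 4.18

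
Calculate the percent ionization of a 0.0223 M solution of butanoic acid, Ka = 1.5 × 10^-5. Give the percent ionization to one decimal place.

2.6%

CH3(CH2)2COOH ⇌ CH3(CH2)2COO- + H+; let x = [H+] at equilibrium.
x ≈ √(Ka·C₀) = √(1.5 × 10^-5 × 0.0223) = 5.78 × 10^-4 M
% ionization = x/C₀ × 100% = 5.78 × 10^-4/0.0223 × 100% = 2.6%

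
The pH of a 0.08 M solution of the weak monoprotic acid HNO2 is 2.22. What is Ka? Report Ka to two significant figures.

[H+] = 10^(-2.22) = 6.03 × 10^-3 M
At equilibrium [HA] = 0.08 − 6.03 × 10^-3 = 7.40 × 10^-2 M
Ka = [H+][A-]/[HA] = (6.03 × 10^-3)² / 7.40 × 10^-2 = 4.9 × 10^-4

Ka = 4.9 × 10^-4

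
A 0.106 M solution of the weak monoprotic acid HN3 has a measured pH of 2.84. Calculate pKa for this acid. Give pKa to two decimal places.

[H+] = 10^(-2.84) = 1.45 × 10^-3 M
At equilibrium [HA] = 0.106 − 1.45 × 10^-3 = 1.05 × 10^-1 M
Ka = [H+][A-]/[HA] = (1.45 × 10^-3)² / 1.05 × 10^-1 = 2.00 × 10^-5
pKa = -log(2.00 × 10^-5) = 4.70

pKa = 4.70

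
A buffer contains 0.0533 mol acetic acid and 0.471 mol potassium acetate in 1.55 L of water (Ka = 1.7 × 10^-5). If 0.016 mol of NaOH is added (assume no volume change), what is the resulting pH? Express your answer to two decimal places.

OH- converts CH3COOH to CH3COO-: CH3COOH → 0.0373 mol, CH3COO- → 0.487 mol.
pKa = −log(1.7 × 10^-5) = 4.770
pH = pKa + log(n_CH3COO-/n_CH3COOH) = 4.770 + log(0.487/0.0373) = 4.770 + (+1.116)

pH = 5.89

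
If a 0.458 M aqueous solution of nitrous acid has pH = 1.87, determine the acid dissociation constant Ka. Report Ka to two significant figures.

[H+] = 10^(-1.87) = 1.35 × 10^-2 M
At equilibrium [HA] = 0.458 − 1.35 × 10^-2 = 4.45 × 10^-1 M
Ka = [H+][A-]/[HA] = (1.35 × 10^-2)² / 4.45 × 10^-1 = 4.1 × 10^-4

Ka = 4.1 × 10^-4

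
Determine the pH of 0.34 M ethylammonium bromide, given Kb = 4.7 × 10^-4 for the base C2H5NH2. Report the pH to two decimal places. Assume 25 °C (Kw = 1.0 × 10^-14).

C2H5NH3+ is the conjugate acid of the weak base C2H5NH2.
Ka = Kw/Kb = 1.0×10^-14 / 4.7 × 10^-4 = 2.13 × 10^-11
From the ICE table, Ka = x²/(0.34 − x) = 2.13 × 10^-11.
Neglecting x in the denominator: x = √(2.13 × 10^-11 × 0.34) = 2.69 × 10^-6 M
pH = −log(2.69 × 10^-6) = 5.57

pH = 5.57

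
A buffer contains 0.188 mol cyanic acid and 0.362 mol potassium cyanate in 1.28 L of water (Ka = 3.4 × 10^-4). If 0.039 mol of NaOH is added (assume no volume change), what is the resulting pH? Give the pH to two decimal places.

pH = 3.90

After neutralization: n(HOCN) = 0.149 mol, n(OCN-) = 0.401 mol.
pKa = −log(3.4 × 10^-4) = 3.469
pH = pKa + log(n_OCN-/n_HOCN) = 3.469 + log(0.401/0.149) = 3.469 + (+0.430)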